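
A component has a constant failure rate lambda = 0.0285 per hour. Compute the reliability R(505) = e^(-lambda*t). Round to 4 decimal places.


lambda = 0.0285
t = 505
lambda * t = 14.3925
R(t) = e^(-14.3925)
R(t) = 0.0

0.0


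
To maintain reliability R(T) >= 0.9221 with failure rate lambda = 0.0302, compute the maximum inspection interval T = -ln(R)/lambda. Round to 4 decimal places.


R_target = 0.9221
lambda = 0.0302
-ln(0.9221) = 0.0811
T = 0.0811 / 0.0302
T = 2.6855

2.6855


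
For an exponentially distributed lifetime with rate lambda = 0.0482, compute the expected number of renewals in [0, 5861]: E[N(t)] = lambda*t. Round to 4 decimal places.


lambda = 0.0482
t = 5861
E[N(t)] = lambda * t
E[N(t)] = 0.0482 * 5861
E[N(t)] = 282.5002

282.5002


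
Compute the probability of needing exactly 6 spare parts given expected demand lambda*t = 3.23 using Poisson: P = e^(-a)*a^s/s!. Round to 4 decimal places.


a = 3.23, s = 6
e^(-a) = e^(-3.23) = 0.0396
a^s = 3.23^6 = 1135.5732
s! = 720
P = 0.0396 * 1135.5732 / 720
P = 0.0624

0.0624


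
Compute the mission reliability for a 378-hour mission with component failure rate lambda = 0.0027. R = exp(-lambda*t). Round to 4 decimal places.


lambda = 0.0027
mission_time = 378
lambda * t = 0.0027 * 378 = 1.0206
R = exp(-1.0206)
R = 0.3604

0.3604


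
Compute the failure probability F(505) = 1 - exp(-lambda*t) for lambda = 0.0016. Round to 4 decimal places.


lambda = 0.0016, t = 505
lambda * t = 0.808
exp(-0.808) = 0.4457
F(t) = 1 - 0.4457
F(t) = 0.5543

0.5543


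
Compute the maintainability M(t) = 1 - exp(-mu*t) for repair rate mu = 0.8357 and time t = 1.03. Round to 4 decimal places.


mu = 0.8357, t = 1.03
mu * t = 0.8357 * 1.03 = 0.8608
exp(-0.8608) = 0.4228
M(t) = 1 - 0.4228
M(t) = 0.5772

0.5772


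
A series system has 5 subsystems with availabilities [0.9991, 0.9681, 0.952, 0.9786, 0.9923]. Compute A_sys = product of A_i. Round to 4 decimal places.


Subsystems: [0.9991, 0.9681, 0.952, 0.9786, 0.9923]
After subsystem 1 (A=0.9991): product = 0.9991
After subsystem 2 (A=0.9681): product = 0.9672
After subsystem 3 (A=0.952): product = 0.9208
After subsystem 4 (A=0.9786): product = 0.9011
After subsystem 5 (A=0.9923): product = 0.8942
A_sys = 0.8942

0.8942


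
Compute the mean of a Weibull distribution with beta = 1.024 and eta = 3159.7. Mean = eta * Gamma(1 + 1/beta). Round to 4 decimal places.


beta = 1.024, eta = 3159.7
1/beta = 0.9766
1 + 1/beta = 1.9766
Gamma(1.9766) = 0.9903
Mean = 3159.7 * 0.9903
Mean = 3129.1021

3129.1021


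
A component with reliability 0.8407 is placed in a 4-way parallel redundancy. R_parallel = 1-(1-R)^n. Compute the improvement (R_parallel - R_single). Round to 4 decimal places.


R_single = 0.8407, n = 4
1 - R_single = 0.1593
(1 - R_single)^n = 0.1593^4 = 0.0006
R_parallel = 1 - 0.0006 = 0.9994
Improvement = 0.9994 - 0.8407
Improvement = 0.1587

0.1587


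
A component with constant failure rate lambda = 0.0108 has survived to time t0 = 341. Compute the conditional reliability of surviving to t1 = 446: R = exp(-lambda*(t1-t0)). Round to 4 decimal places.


lambda = 0.0108
t0 = 341, t1 = 446
t1 - t0 = 105
lambda * (t1-t0) = 0.0108 * 105 = 1.134
R = exp(-1.134)
R = 0.3217

0.3217


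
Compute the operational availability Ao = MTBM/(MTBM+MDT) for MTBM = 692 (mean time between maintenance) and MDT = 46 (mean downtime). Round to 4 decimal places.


MTBM = 692
MDT = 46
MTBM + MDT = 738
Ao = 692 / 738
Ao = 0.9377

0.9377


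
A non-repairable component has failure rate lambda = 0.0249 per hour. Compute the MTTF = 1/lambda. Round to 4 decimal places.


lambda = 0.0249
MTTF = 1 / 0.0249
MTTF = 40.1606

40.1606


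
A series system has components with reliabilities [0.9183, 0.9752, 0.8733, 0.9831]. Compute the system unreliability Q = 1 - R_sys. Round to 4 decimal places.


Components: [0.9183, 0.9752, 0.8733, 0.9831]
After component 1: product = 0.9183
After component 2: product = 0.8955
After component 3: product = 0.7821
After component 4: product = 0.7688
R_sys = 0.7688
Q = 1 - 0.7688 = 0.2312

0.2312


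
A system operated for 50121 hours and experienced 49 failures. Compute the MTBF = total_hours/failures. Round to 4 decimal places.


total_hours = 50121
failures = 49
MTBF = 50121 / 49
MTBF = 1022.8776

1022.8776


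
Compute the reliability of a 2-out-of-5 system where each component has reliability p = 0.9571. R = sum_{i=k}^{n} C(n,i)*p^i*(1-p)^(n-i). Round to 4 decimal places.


k = 2, n = 5, p = 0.9571
i=2: C(5,2)=10 * 0.9571^2 * 0.0429^3 = 0.0007
i=3: C(5,3)=10 * 0.9571^3 * 0.0429^2 = 0.0161
i=4: C(5,4)=5 * 0.9571^4 * 0.0429^1 = 0.18
i=5: C(5,5)=1 * 0.9571^5 * 0.0429^0 = 0.8031
R = sum of terms = 1.0

1.0


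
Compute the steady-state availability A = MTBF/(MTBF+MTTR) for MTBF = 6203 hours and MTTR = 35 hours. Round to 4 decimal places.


MTBF = 6203
MTTR = 35
MTBF + MTTR = 6238
A = 6203 / 6238
A = 0.9944

0.9944


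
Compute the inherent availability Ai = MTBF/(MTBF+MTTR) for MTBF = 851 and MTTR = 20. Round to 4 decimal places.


MTBF = 851
MTTR = 20
MTBF + MTTR = 871
Ai = 851 / 871
Ai = 0.977

0.977


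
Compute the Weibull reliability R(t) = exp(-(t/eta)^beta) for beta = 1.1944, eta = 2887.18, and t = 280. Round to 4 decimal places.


beta = 1.1944, eta = 2887.18, t = 280
t/eta = 280 / 2887.18 = 0.097
(t/eta)^beta = 0.097^1.1944 = 0.0616
R(t) = exp(-0.0616)
R(t) = 0.9402

0.9402


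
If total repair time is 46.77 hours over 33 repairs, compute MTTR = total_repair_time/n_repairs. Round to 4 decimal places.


total_repair_time = 46.77
n_repairs = 33
MTTR = 46.77 / 33
MTTR = 1.4173

1.4173


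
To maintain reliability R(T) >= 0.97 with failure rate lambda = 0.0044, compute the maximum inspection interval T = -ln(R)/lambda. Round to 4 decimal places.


R_target = 0.97
lambda = 0.0044
-ln(0.97) = 0.0305
T = 0.0305 / 0.0044
T = 6.9225

6.9225


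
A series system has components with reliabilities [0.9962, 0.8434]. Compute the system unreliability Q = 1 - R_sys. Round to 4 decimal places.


Components: [0.9962, 0.8434]
After component 1: product = 0.9962
After component 2: product = 0.8402
R_sys = 0.8402
Q = 1 - 0.8402 = 0.1598

0.1598


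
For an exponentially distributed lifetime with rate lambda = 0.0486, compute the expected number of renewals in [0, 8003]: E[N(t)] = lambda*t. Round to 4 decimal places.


lambda = 0.0486
t = 8003
E[N(t)] = lambda * t
E[N(t)] = 0.0486 * 8003
E[N(t)] = 388.9458

388.9458


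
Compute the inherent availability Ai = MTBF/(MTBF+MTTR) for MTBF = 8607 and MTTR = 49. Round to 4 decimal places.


MTBF = 8607
MTTR = 49
MTBF + MTTR = 8656
Ai = 8607 / 8656
Ai = 0.9943

0.9943


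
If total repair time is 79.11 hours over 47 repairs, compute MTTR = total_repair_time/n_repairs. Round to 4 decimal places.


total_repair_time = 79.11
n_repairs = 47
MTTR = 79.11 / 47
MTTR = 1.6832

1.6832


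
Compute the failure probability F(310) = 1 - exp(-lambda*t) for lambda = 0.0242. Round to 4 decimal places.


lambda = 0.0242, t = 310
lambda * t = 7.502
exp(-7.502) = 0.0006
F(t) = 1 - 0.0006
F(t) = 0.9994

0.9994


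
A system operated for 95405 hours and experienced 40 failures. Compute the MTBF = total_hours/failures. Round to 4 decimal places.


total_hours = 95405
failures = 40
MTBF = 95405 / 40
MTBF = 2385.125

2385.125


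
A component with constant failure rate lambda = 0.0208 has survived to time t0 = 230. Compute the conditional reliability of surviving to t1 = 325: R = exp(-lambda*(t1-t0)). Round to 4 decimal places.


lambda = 0.0208
t0 = 230, t1 = 325
t1 - t0 = 95
lambda * (t1-t0) = 0.0208 * 95 = 1.976
R = exp(-1.976)
R = 0.1386

0.1386


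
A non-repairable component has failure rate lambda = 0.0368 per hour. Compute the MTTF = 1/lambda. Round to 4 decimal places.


lambda = 0.0368
MTTF = 1 / 0.0368
MTTF = 27.1739

27.1739


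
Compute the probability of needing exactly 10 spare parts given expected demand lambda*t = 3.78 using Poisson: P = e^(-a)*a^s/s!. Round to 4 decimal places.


a = 3.78, s = 10
e^(-a) = e^(-3.78) = 0.0228
a^s = 3.78^10 = 595549.6838
s! = 3628800
P = 0.0228 * 595549.6838 / 3628800
P = 0.0037

0.0037


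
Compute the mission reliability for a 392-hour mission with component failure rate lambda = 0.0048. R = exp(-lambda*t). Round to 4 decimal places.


lambda = 0.0048
mission_time = 392
lambda * t = 0.0048 * 392 = 1.8816
R = exp(-1.8816)
R = 0.1523

0.1523


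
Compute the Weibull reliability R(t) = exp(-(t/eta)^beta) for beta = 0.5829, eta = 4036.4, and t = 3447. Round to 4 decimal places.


beta = 0.5829, eta = 4036.4, t = 3447
t/eta = 3447 / 4036.4 = 0.854
(t/eta)^beta = 0.854^0.5829 = 0.9121
R(t) = exp(-0.9121)
R(t) = 0.4017

0.4017


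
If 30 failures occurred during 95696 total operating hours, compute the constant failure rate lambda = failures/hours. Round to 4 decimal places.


failures = 30
total_hours = 95696
lambda = 30 / 95696
lambda = 0.0003

0.0003


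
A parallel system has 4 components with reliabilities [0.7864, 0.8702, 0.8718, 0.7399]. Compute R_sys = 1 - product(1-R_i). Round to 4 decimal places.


Components: [0.7864, 0.8702, 0.8718, 0.7399]
(1 - 0.7864) = 0.2136, running product = 0.2136
(1 - 0.8702) = 0.1298, running product = 0.0277
(1 - 0.8718) = 0.1282, running product = 0.0036
(1 - 0.7399) = 0.2601, running product = 0.0009
Product of (1-R_i) = 0.0009
R_sys = 1 - 0.0009 = 0.9991

0.9991


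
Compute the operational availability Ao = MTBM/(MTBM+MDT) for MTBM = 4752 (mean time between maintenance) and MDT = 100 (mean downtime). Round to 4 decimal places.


MTBM = 4752
MDT = 100
MTBM + MDT = 4852
Ao = 4752 / 4852
Ao = 0.9794

0.9794


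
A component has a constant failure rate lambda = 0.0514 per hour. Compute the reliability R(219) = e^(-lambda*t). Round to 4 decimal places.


lambda = 0.0514
t = 219
lambda * t = 11.2566
R(t) = e^(-11.2566)
R(t) = 0.0

0.0


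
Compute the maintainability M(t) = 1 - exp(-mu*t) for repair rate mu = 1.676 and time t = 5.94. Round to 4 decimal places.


mu = 1.676, t = 5.94
mu * t = 1.676 * 5.94 = 9.9554
exp(-9.9554) = 0.0
M(t) = 1 - 0.0
M(t) = 1.0

1.0


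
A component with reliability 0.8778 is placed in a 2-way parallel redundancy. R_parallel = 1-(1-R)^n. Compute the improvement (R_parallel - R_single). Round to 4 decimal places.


R_single = 0.8778, n = 2
1 - R_single = 0.1222
(1 - R_single)^n = 0.1222^2 = 0.0149
R_parallel = 1 - 0.0149 = 0.9851
Improvement = 0.9851 - 0.8778
Improvement = 0.1073

0.1073


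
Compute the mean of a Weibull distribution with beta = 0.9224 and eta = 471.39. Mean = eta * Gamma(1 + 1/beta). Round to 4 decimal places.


beta = 0.9224, eta = 471.39
1/beta = 1.0841
1 + 1/beta = 2.0841
Gamma(2.0841) = 1.0385
Mean = 471.39 * 1.0385
Mean = 489.5551

489.5551


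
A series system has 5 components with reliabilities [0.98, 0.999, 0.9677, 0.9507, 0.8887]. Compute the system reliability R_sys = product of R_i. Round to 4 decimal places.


Components: [0.98, 0.999, 0.9677, 0.9507, 0.8887]
After component 1 (R=0.98): product = 0.98
After component 2 (R=0.999): product = 0.979
After component 3 (R=0.9677): product = 0.9474
After component 4 (R=0.9507): product = 0.9007
After component 5 (R=0.8887): product = 0.8004
R_sys = 0.8004

0.8004


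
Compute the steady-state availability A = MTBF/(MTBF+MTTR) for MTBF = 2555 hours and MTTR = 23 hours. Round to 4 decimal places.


MTBF = 2555
MTTR = 23
MTBF + MTTR = 2578
A = 2555 / 2578
A = 0.9911

0.9911


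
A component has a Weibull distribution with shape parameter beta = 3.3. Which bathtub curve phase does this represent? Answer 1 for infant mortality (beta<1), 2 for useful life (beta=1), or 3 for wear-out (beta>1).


beta = 3.3
Compare beta to 1:
beta < 1 => infant mortality (phase 1)
beta = 1 => useful life (phase 2)
beta > 1 => wear-out (phase 3)
Since beta = 3.3, this is wear-out (increasing failure rate)
Phase = 3

3


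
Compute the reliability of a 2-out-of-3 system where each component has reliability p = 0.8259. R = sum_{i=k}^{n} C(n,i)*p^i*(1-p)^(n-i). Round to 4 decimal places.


k = 2, n = 3, p = 0.8259
i=2: C(3,2)=3 * 0.8259^2 * 0.1741^1 = 0.3563
i=3: C(3,3)=1 * 0.8259^3 * 0.1741^0 = 0.5634
R = sum of terms = 0.9196

0.9196


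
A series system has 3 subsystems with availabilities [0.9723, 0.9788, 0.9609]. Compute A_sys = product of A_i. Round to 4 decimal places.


Subsystems: [0.9723, 0.9788, 0.9609]
After subsystem 1 (A=0.9723): product = 0.9723
After subsystem 2 (A=0.9788): product = 0.9517
After subsystem 3 (A=0.9609): product = 0.9145
A_sys = 0.9145

0.9145


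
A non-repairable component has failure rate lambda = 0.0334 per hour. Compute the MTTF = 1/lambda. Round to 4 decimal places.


lambda = 0.0334
MTTF = 1 / 0.0334
MTTF = 29.9401

29.9401


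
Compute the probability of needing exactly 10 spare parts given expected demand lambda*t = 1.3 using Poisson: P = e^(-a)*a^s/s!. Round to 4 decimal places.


a = 1.3, s = 10
e^(-a) = e^(-1.3) = 0.2725
a^s = 1.3^10 = 13.7858
s! = 3628800
P = 0.2725 * 13.7858 / 3628800
P = 0.0

0.0


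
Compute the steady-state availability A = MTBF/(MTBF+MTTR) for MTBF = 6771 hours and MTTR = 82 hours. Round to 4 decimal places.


MTBF = 6771
MTTR = 82
MTBF + MTTR = 6853
A = 6771 / 6853
A = 0.988

0.988


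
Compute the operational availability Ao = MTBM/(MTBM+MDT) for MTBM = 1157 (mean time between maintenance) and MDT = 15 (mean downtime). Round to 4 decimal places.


MTBM = 1157
MDT = 15
MTBM + MDT = 1172
Ao = 1157 / 1172
Ao = 0.9872

0.9872


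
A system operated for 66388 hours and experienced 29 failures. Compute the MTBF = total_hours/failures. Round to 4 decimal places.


total_hours = 66388
failures = 29
MTBF = 66388 / 29
MTBF = 2289.2414

2289.2414


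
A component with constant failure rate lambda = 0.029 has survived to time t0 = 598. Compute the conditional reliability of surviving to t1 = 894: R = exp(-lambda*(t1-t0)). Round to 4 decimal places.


lambda = 0.029
t0 = 598, t1 = 894
t1 - t0 = 296
lambda * (t1-t0) = 0.029 * 296 = 8.584
R = exp(-8.584)
R = 0.0002

0.0002


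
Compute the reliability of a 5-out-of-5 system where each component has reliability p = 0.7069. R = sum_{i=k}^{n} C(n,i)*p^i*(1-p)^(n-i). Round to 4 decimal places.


k = 5, n = 5, p = 0.7069
i=5: C(5,5)=1 * 0.7069^5 * 0.2931^0 = 0.1765
R = sum of terms = 0.1765

0.1765


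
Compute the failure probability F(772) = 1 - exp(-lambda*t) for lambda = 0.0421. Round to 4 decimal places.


lambda = 0.0421, t = 772
lambda * t = 32.5012
exp(-32.5012) = 0.0
F(t) = 1 - 0.0
F(t) = 1.0

1.0


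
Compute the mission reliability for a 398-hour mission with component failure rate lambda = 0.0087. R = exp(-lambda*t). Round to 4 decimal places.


lambda = 0.0087
mission_time = 398
lambda * t = 0.0087 * 398 = 3.4626
R = exp(-3.4626)
R = 0.0313

0.0313


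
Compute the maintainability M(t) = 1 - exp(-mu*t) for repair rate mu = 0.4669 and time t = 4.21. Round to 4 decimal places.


mu = 0.4669, t = 4.21
mu * t = 0.4669 * 4.21 = 1.9656
exp(-1.9656) = 0.1401
M(t) = 1 - 0.1401
M(t) = 0.8599

0.8599


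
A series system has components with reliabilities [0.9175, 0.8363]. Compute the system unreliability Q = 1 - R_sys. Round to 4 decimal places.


Components: [0.9175, 0.8363]
After component 1: product = 0.9175
After component 2: product = 0.7673
R_sys = 0.7673
Q = 1 - 0.7673 = 0.2327

0.2327


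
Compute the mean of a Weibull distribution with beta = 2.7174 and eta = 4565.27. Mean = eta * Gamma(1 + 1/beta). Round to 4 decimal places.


beta = 2.7174, eta = 4565.27
1/beta = 0.368
1 + 1/beta = 1.368
Gamma(1.368) = 0.8895
Mean = 4565.27 * 0.8895
Mean = 4060.7173

4060.7173


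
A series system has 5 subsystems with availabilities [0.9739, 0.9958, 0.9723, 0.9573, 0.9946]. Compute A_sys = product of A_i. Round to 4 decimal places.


Subsystems: [0.9739, 0.9958, 0.9723, 0.9573, 0.9946]
After subsystem 1 (A=0.9739): product = 0.9739
After subsystem 2 (A=0.9958): product = 0.9698
After subsystem 3 (A=0.9723): product = 0.9429
After subsystem 4 (A=0.9573): product = 0.9027
After subsystem 5 (A=0.9946): product = 0.8978
A_sys = 0.8978

0.8978


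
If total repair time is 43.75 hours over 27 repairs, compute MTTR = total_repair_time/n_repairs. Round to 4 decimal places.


total_repair_time = 43.75
n_repairs = 27
MTTR = 43.75 / 27
MTTR = 1.6204

1.6204


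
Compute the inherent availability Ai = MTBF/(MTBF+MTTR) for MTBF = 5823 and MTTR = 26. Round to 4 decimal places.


MTBF = 5823
MTTR = 26
MTBF + MTTR = 5849
Ai = 5823 / 5849
Ai = 0.9956

0.9956


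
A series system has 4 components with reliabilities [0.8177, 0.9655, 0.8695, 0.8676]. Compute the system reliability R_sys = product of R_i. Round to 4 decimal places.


Components: [0.8177, 0.9655, 0.8695, 0.8676]
After component 1 (R=0.8177): product = 0.8177
After component 2 (R=0.9655): product = 0.7895
After component 3 (R=0.8695): product = 0.6865
After component 4 (R=0.8676): product = 0.5956
R_sys = 0.5956

0.5956


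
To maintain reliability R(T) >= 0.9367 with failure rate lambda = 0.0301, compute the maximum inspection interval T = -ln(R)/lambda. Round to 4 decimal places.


R_target = 0.9367
lambda = 0.0301
-ln(0.9367) = 0.0654
T = 0.0654 / 0.0301
T = 2.1725

2.1725


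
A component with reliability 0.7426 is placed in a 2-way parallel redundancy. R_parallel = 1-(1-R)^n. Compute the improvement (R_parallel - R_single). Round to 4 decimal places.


R_single = 0.7426, n = 2
1 - R_single = 0.2574
(1 - R_single)^n = 0.2574^2 = 0.0663
R_parallel = 1 - 0.0663 = 0.9337
Improvement = 0.9337 - 0.7426
Improvement = 0.1911

0.1911


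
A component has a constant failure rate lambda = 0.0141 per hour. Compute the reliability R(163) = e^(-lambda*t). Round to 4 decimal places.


lambda = 0.0141
t = 163
lambda * t = 2.2983
R(t) = e^(-2.2983)
R(t) = 0.1004

0.1004


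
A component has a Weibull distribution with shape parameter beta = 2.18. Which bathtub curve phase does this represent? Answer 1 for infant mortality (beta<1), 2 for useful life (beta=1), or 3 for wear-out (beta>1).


beta = 2.18
Compare beta to 1:
beta < 1 => infant mortality (phase 1)
beta = 1 => useful life (phase 2)
beta > 1 => wear-out (phase 3)
Since beta = 2.18, this is wear-out (increasing failure rate)
Phase = 3

3


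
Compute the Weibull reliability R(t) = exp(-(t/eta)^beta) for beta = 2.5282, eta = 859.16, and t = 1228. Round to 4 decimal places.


beta = 2.5282, eta = 859.16, t = 1228
t/eta = 1228 / 859.16 = 1.4293
(t/eta)^beta = 1.4293^2.5282 = 2.4671
R(t) = exp(-2.4671)
R(t) = 0.0848

0.0848


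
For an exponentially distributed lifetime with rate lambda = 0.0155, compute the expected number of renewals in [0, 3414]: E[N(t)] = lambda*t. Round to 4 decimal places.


lambda = 0.0155
t = 3414
E[N(t)] = lambda * t
E[N(t)] = 0.0155 * 3414
E[N(t)] = 52.917

52.917


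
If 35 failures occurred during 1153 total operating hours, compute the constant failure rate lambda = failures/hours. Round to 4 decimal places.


failures = 35
total_hours = 1153
lambda = 35 / 1153
lambda = 0.0304

0.0304


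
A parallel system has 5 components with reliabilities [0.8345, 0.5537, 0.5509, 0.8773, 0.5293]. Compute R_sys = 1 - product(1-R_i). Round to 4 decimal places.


Components: [0.8345, 0.5537, 0.5509, 0.8773, 0.5293]
(1 - 0.8345) = 0.1655, running product = 0.1655
(1 - 0.5537) = 0.4463, running product = 0.0739
(1 - 0.5509) = 0.4491, running product = 0.0332
(1 - 0.8773) = 0.1227, running product = 0.0041
(1 - 0.5293) = 0.4707, running product = 0.0019
Product of (1-R_i) = 0.0019
R_sys = 1 - 0.0019 = 0.9981

0.9981


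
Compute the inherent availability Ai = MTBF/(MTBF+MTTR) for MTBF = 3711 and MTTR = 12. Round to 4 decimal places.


MTBF = 3711
MTTR = 12
MTBF + MTTR = 3723
Ai = 3711 / 3723
Ai = 0.9968

0.9968


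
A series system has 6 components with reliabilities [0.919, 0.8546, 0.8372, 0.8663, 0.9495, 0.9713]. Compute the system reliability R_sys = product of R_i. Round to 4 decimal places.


Components: [0.919, 0.8546, 0.8372, 0.8663, 0.9495, 0.9713]
After component 1 (R=0.919): product = 0.919
After component 2 (R=0.8546): product = 0.7854
After component 3 (R=0.8372): product = 0.6575
After component 4 (R=0.8663): product = 0.5696
After component 5 (R=0.9495): product = 0.5408
After component 6 (R=0.9713): product = 0.5253
R_sys = 0.5253

0.5253


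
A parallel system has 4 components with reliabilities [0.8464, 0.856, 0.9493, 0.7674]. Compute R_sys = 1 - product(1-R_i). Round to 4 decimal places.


Components: [0.8464, 0.856, 0.9493, 0.7674]
(1 - 0.8464) = 0.1536, running product = 0.1536
(1 - 0.856) = 0.144, running product = 0.0221
(1 - 0.9493) = 0.0507, running product = 0.0011
(1 - 0.7674) = 0.2326, running product = 0.0003
Product of (1-R_i) = 0.0003
R_sys = 1 - 0.0003 = 0.9997

0.9997


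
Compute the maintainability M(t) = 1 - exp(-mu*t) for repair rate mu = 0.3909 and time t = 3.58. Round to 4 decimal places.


mu = 0.3909, t = 3.58
mu * t = 0.3909 * 3.58 = 1.3994
exp(-1.3994) = 0.2467
M(t) = 1 - 0.2467
M(t) = 0.7533

0.7533


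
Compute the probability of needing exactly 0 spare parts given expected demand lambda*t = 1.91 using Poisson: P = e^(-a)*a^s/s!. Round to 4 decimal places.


a = 1.91, s = 0
e^(-a) = e^(-1.91) = 0.1481
a^s = 1.91^0 = 1.0
s! = 1
P = 0.1481 * 1.0 / 1
P = 0.1481

0.1481


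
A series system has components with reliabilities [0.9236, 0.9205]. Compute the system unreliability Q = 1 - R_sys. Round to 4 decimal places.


Components: [0.9236, 0.9205]
After component 1: product = 0.9236
After component 2: product = 0.8502
R_sys = 0.8502
Q = 1 - 0.8502 = 0.1498

0.1498


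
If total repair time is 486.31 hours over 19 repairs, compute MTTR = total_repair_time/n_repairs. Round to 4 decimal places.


total_repair_time = 486.31
n_repairs = 19
MTTR = 486.31 / 19
MTTR = 25.5953

25.5953


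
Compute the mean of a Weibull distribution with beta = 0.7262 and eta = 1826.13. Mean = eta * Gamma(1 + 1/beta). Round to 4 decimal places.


beta = 0.7262, eta = 1826.13
1/beta = 1.377
1 + 1/beta = 2.377
Gamma(2.377) = 1.2238
Mean = 1826.13 * 1.2238
Mean = 2234.9041

2234.9041


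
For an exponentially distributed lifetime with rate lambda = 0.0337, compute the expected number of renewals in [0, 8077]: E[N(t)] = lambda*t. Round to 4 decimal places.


lambda = 0.0337
t = 8077
E[N(t)] = lambda * t
E[N(t)] = 0.0337 * 8077
E[N(t)] = 272.1949

272.1949


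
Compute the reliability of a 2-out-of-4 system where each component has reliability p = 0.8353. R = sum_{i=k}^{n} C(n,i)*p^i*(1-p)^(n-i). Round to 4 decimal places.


k = 2, n = 4, p = 0.8353
i=2: C(4,2)=6 * 0.8353^2 * 0.1647^2 = 0.1136
i=3: C(4,3)=4 * 0.8353^3 * 0.1647^1 = 0.384
i=4: C(4,4)=1 * 0.8353^4 * 0.1647^0 = 0.4868
R = sum of terms = 0.9843

0.9843


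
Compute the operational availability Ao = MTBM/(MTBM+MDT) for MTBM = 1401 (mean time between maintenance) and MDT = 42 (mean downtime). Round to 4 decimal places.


MTBM = 1401
MDT = 42
MTBM + MDT = 1443
Ao = 1401 / 1443
Ao = 0.9709

0.9709


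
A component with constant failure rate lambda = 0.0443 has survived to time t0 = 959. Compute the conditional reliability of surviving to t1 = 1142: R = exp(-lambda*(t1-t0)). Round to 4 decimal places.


lambda = 0.0443
t0 = 959, t1 = 1142
t1 - t0 = 183
lambda * (t1-t0) = 0.0443 * 183 = 8.1069
R = exp(-8.1069)
R = 0.0003

0.0003


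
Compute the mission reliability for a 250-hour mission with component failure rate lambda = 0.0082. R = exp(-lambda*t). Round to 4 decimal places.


lambda = 0.0082
mission_time = 250
lambda * t = 0.0082 * 250 = 2.05
R = exp(-2.05)
R = 0.1287

0.1287


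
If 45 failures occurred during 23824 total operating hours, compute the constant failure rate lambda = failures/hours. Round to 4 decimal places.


failures = 45
total_hours = 23824
lambda = 45 / 23824
lambda = 0.0019

0.0019


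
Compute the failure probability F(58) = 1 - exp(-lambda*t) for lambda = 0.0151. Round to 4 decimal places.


lambda = 0.0151, t = 58
lambda * t = 0.8758
exp(-0.8758) = 0.4165
F(t) = 1 - 0.4165
F(t) = 0.5835

0.5835


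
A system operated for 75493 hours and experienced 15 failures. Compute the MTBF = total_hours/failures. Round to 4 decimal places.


total_hours = 75493
failures = 15
MTBF = 75493 / 15
MTBF = 5032.8667

5032.8667


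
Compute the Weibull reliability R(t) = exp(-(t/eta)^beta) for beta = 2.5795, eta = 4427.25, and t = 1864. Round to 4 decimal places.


beta = 2.5795, eta = 4427.25, t = 1864
t/eta = 1864 / 4427.25 = 0.421
(t/eta)^beta = 0.421^2.5795 = 0.1074
R(t) = exp(-0.1074)
R(t) = 0.8982

0.8982


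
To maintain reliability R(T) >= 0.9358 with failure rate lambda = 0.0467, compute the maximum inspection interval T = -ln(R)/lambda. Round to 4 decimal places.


R_target = 0.9358
lambda = 0.0467
-ln(0.9358) = 0.0664
T = 0.0664 / 0.0467
T = 1.4208

1.4208


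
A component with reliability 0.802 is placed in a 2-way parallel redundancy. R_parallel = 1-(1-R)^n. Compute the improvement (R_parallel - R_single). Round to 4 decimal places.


R_single = 0.802, n = 2
1 - R_single = 0.198
(1 - R_single)^n = 0.198^2 = 0.0392
R_parallel = 1 - 0.0392 = 0.9608
Improvement = 0.9608 - 0.802
Improvement = 0.1588

0.1588


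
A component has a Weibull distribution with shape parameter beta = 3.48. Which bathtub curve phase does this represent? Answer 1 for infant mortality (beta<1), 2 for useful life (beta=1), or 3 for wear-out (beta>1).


beta = 3.48
Compare beta to 1:
beta < 1 => infant mortality (phase 1)
beta = 1 => useful life (phase 2)
beta > 1 => wear-out (phase 3)
Since beta = 3.48, this is wear-out (increasing failure rate)
Phase = 3

3


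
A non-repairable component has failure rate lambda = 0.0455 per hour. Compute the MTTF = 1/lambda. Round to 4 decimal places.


lambda = 0.0455
MTTF = 1 / 0.0455
MTTF = 21.978

21.978


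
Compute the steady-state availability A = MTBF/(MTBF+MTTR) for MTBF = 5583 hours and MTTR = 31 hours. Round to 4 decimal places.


MTBF = 5583
MTTR = 31
MTBF + MTTR = 5614
A = 5583 / 5614
A = 0.9945

0.9945


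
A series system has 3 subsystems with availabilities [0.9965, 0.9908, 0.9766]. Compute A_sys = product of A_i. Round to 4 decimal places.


Subsystems: [0.9965, 0.9908, 0.9766]
After subsystem 1 (A=0.9965): product = 0.9965
After subsystem 2 (A=0.9908): product = 0.9873
After subsystem 3 (A=0.9766): product = 0.9642
A_sys = 0.9642

0.9642


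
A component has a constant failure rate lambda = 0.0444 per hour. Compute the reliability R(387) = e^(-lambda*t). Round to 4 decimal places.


lambda = 0.0444
t = 387
lambda * t = 17.1828
R(t) = e^(-17.1828)
R(t) = 0.0

0.0


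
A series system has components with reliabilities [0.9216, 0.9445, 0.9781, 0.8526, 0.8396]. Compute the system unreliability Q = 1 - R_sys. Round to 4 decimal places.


Components: [0.9216, 0.9445, 0.9781, 0.8526, 0.8396]
After component 1: product = 0.9216
After component 2: product = 0.8705
After component 3: product = 0.8514
After component 4: product = 0.7259
After component 5: product = 0.6095
R_sys = 0.6095
Q = 1 - 0.6095 = 0.3905

0.3905


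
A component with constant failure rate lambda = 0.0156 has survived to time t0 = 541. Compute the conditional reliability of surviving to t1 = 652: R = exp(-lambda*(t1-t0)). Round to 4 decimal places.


lambda = 0.0156
t0 = 541, t1 = 652
t1 - t0 = 111
lambda * (t1-t0) = 0.0156 * 111 = 1.7316
R = exp(-1.7316)
R = 0.177

0.177


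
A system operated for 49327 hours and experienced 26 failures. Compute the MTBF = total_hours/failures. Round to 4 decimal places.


total_hours = 49327
failures = 26
MTBF = 49327 / 26
MTBF = 1897.1923

1897.1923


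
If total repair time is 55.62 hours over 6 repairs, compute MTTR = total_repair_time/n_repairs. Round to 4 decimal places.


total_repair_time = 55.62
n_repairs = 6
MTTR = 55.62 / 6
MTTR = 9.27

9.27


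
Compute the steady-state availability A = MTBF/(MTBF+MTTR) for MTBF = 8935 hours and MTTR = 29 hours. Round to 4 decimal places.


MTBF = 8935
MTTR = 29
MTBF + MTTR = 8964
A = 8935 / 8964
A = 0.9968

0.9968


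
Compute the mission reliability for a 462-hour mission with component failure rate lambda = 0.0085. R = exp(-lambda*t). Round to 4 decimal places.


lambda = 0.0085
mission_time = 462
lambda * t = 0.0085 * 462 = 3.927
R = exp(-3.927)
R = 0.0197

0.0197


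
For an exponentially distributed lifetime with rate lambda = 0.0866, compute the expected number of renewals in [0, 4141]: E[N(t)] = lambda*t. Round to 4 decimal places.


lambda = 0.0866
t = 4141
E[N(t)] = lambda * t
E[N(t)] = 0.0866 * 4141
E[N(t)] = 358.6106

358.6106


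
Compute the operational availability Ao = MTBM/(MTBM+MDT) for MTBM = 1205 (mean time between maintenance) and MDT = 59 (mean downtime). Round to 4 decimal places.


MTBM = 1205
MDT = 59
MTBM + MDT = 1264
Ao = 1205 / 1264
Ao = 0.9533

0.9533


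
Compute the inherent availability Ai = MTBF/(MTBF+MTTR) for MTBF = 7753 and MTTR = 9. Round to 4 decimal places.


MTBF = 7753
MTTR = 9
MTBF + MTTR = 7762
Ai = 7753 / 7762
Ai = 0.9988

0.9988


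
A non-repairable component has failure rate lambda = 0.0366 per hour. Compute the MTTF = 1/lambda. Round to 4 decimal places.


lambda = 0.0366
MTTF = 1 / 0.0366
MTTF = 27.3224

27.3224


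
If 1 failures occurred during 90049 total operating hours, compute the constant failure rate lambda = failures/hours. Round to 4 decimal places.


failures = 1
total_hours = 90049
lambda = 1 / 90049
lambda = 0.0

0.0


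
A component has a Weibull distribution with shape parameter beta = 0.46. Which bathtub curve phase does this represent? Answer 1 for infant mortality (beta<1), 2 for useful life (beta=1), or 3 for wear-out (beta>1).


beta = 0.46
Compare beta to 1:
beta < 1 => infant mortality (phase 1)
beta = 1 => useful life (phase 2)
beta > 1 => wear-out (phase 3)
Since beta = 0.46, this is infant mortality (decreasing failure rate)
Phase = 1

1


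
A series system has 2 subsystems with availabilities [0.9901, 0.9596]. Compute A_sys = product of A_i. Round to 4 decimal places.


Subsystems: [0.9901, 0.9596]
After subsystem 1 (A=0.9901): product = 0.9901
After subsystem 2 (A=0.9596): product = 0.9501
A_sys = 0.9501

0.9501


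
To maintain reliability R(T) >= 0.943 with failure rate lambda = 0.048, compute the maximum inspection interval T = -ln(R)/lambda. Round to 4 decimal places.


R_target = 0.943
lambda = 0.048
-ln(0.943) = 0.0587
T = 0.0587 / 0.048
T = 1.2227

1.2227


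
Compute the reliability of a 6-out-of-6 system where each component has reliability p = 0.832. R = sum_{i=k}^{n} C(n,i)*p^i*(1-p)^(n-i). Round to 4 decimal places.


k = 6, n = 6, p = 0.832
i=6: C(6,6)=1 * 0.832^6 * 0.168^0 = 0.3317
R = sum of terms = 0.3317

0.3317


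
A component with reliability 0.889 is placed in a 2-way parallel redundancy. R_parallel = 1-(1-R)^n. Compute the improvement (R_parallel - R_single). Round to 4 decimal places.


R_single = 0.889, n = 2
1 - R_single = 0.111
(1 - R_single)^n = 0.111^2 = 0.0123
R_parallel = 1 - 0.0123 = 0.9877
Improvement = 0.9877 - 0.889
Improvement = 0.0987

0.0987


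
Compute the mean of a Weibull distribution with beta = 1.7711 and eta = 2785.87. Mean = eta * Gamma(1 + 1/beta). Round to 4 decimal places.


beta = 1.7711, eta = 2785.87
1/beta = 0.5646
1 + 1/beta = 1.5646
Gamma(1.5646) = 0.89
Mean = 2785.87 * 0.89
Mean = 2479.4866

2479.4866


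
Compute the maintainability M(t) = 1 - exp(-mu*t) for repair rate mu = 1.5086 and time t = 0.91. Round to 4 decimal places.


mu = 1.5086, t = 0.91
mu * t = 1.5086 * 0.91 = 1.3728
exp(-1.3728) = 0.2534
M(t) = 1 - 0.2534
M(t) = 0.7466

0.7466


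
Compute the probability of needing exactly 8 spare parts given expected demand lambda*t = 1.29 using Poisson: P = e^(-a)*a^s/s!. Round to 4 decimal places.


a = 1.29, s = 8
e^(-a) = e^(-1.29) = 0.2753
a^s = 1.29^8 = 7.6686
s! = 40320
P = 0.2753 * 7.6686 / 40320
P = 0.0001

0.0001


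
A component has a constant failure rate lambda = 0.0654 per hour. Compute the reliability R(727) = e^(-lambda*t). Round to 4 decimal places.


lambda = 0.0654
t = 727
lambda * t = 47.5458
R(t) = e^(-47.5458)
R(t) = 0.0

0.0


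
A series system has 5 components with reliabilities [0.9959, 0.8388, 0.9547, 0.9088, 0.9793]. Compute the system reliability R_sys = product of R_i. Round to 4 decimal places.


Components: [0.9959, 0.8388, 0.9547, 0.9088, 0.9793]
After component 1 (R=0.9959): product = 0.9959
After component 2 (R=0.8388): product = 0.8354
After component 3 (R=0.9547): product = 0.7975
After component 4 (R=0.9088): product = 0.7248
After component 5 (R=0.9793): product = 0.7098
R_sys = 0.7098

0.7098


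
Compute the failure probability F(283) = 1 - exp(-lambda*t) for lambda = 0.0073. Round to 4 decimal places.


lambda = 0.0073, t = 283
lambda * t = 2.0659
exp(-2.0659) = 0.1267
F(t) = 1 - 0.1267
F(t) = 0.8733

0.8733


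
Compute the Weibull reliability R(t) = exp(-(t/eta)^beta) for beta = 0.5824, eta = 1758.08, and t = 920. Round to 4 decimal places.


beta = 0.5824, eta = 1758.08, t = 920
t/eta = 920 / 1758.08 = 0.5233
(t/eta)^beta = 0.5233^0.5824 = 0.6858
R(t) = exp(-0.6858)
R(t) = 0.5037

0.5037


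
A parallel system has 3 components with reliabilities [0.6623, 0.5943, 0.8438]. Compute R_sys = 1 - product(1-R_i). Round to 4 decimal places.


Components: [0.6623, 0.5943, 0.8438]
(1 - 0.6623) = 0.3377, running product = 0.3377
(1 - 0.5943) = 0.4057, running product = 0.137
(1 - 0.8438) = 0.1562, running product = 0.0214
Product of (1-R_i) = 0.0214
R_sys = 1 - 0.0214 = 0.9786

0.9786


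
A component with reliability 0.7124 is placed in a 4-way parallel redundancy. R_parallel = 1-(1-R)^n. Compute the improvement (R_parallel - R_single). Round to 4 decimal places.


R_single = 0.7124, n = 4
1 - R_single = 0.2876
(1 - R_single)^n = 0.2876^4 = 0.0068
R_parallel = 1 - 0.0068 = 0.9932
Improvement = 0.9932 - 0.7124
Improvement = 0.2808

0.2808


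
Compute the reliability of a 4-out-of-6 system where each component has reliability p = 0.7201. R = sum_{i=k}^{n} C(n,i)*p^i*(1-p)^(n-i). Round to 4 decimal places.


k = 4, n = 6, p = 0.7201
i=4: C(6,4)=15 * 0.7201^4 * 0.2799^2 = 0.316
i=5: C(6,5)=6 * 0.7201^5 * 0.2799^1 = 0.3252
i=6: C(6,6)=1 * 0.7201^6 * 0.2799^0 = 0.1394
R = sum of terms = 0.7806

0.7806


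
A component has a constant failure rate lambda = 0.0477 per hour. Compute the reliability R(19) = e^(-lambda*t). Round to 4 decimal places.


lambda = 0.0477
t = 19
lambda * t = 0.9063
R(t) = e^(-0.9063)
R(t) = 0.404

0.404


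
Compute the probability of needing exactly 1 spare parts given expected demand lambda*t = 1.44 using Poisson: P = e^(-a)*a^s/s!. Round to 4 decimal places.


a = 1.44, s = 1
e^(-a) = e^(-1.44) = 0.2369
a^s = 1.44^1 = 1.44
s! = 1
P = 0.2369 * 1.44 / 1
P = 0.3412

0.3412


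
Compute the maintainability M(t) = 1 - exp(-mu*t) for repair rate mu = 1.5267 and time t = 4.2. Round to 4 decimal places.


mu = 1.5267, t = 4.2
mu * t = 1.5267 * 4.2 = 6.4121
exp(-6.4121) = 0.0016
M(t) = 1 - 0.0016
M(t) = 0.9984

0.9984


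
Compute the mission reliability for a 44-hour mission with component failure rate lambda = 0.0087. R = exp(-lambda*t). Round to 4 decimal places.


lambda = 0.0087
mission_time = 44
lambda * t = 0.0087 * 44 = 0.3828
R = exp(-0.3828)
R = 0.6819

0.6819


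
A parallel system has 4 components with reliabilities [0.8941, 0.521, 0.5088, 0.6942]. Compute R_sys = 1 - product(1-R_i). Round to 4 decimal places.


Components: [0.8941, 0.521, 0.5088, 0.6942]
(1 - 0.8941) = 0.1059, running product = 0.1059
(1 - 0.521) = 0.479, running product = 0.0507
(1 - 0.5088) = 0.4912, running product = 0.0249
(1 - 0.6942) = 0.3058, running product = 0.0076
Product of (1-R_i) = 0.0076
R_sys = 1 - 0.0076 = 0.9924

0.9924


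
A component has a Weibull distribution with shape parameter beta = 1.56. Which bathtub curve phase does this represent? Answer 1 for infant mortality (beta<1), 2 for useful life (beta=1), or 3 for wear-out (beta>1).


beta = 1.56
Compare beta to 1:
beta < 1 => infant mortality (phase 1)
beta = 1 => useful life (phase 2)
beta > 1 => wear-out (phase 3)
Since beta = 1.56, this is wear-out (increasing failure rate)
Phase = 3

3


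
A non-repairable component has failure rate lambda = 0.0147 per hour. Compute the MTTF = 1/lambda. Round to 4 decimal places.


lambda = 0.0147
MTTF = 1 / 0.0147
MTTF = 68.0272

68.0272


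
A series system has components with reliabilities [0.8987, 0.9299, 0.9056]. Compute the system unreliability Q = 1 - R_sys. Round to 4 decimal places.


Components: [0.8987, 0.9299, 0.9056]
After component 1: product = 0.8987
After component 2: product = 0.8357
After component 3: product = 0.7568
R_sys = 0.7568
Q = 1 - 0.7568 = 0.2432

0.2432


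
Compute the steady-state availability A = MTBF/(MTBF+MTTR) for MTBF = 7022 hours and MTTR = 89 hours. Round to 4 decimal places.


MTBF = 7022
MTTR = 89
MTBF + MTTR = 7111
A = 7022 / 7111
A = 0.9875

0.9875


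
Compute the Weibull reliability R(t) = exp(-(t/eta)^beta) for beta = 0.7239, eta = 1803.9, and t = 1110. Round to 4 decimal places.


beta = 0.7239, eta = 1803.9, t = 1110
t/eta = 1110 / 1803.9 = 0.6153
(t/eta)^beta = 0.6153^0.7239 = 0.7036
R(t) = exp(-0.7036)
R(t) = 0.4948

0.4948


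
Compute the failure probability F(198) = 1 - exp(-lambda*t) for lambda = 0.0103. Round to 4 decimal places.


lambda = 0.0103, t = 198
lambda * t = 2.0394
exp(-2.0394) = 0.1301
F(t) = 1 - 0.1301
F(t) = 0.8699

0.8699


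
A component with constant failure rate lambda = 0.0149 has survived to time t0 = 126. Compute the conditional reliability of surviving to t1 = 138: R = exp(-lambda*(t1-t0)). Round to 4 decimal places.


lambda = 0.0149
t0 = 126, t1 = 138
t1 - t0 = 12
lambda * (t1-t0) = 0.0149 * 12 = 0.1788
R = exp(-0.1788)
R = 0.8363

0.8363


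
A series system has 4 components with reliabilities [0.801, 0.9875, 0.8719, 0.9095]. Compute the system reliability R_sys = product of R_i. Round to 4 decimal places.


Components: [0.801, 0.9875, 0.8719, 0.9095]
After component 1 (R=0.801): product = 0.801
After component 2 (R=0.9875): product = 0.791
After component 3 (R=0.8719): product = 0.6897
After component 4 (R=0.9095): product = 0.6272
R_sys = 0.6272

0.6272


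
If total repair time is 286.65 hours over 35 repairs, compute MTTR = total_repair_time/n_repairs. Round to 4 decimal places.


total_repair_time = 286.65
n_repairs = 35
MTTR = 286.65 / 35
MTTR = 8.19

8.19


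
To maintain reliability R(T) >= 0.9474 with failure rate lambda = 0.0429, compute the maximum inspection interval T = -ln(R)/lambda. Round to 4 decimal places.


R_target = 0.9474
lambda = 0.0429
-ln(0.9474) = 0.054
T = 0.054 / 0.0429
T = 1.2595

1.2595


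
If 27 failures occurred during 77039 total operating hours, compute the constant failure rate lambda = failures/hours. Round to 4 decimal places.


failures = 27
total_hours = 77039
lambda = 27 / 77039
lambda = 0.0004

0.0004


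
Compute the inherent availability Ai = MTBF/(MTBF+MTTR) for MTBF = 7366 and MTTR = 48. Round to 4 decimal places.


MTBF = 7366
MTTR = 48
MTBF + MTTR = 7414
Ai = 7366 / 7414
Ai = 0.9935

0.9935


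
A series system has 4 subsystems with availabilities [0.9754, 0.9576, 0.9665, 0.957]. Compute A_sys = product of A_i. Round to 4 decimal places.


Subsystems: [0.9754, 0.9576, 0.9665, 0.957]
After subsystem 1 (A=0.9754): product = 0.9754
After subsystem 2 (A=0.9576): product = 0.934
After subsystem 3 (A=0.9665): product = 0.9028
After subsystem 4 (A=0.957): product = 0.8639
A_sys = 0.8639

0.8639
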